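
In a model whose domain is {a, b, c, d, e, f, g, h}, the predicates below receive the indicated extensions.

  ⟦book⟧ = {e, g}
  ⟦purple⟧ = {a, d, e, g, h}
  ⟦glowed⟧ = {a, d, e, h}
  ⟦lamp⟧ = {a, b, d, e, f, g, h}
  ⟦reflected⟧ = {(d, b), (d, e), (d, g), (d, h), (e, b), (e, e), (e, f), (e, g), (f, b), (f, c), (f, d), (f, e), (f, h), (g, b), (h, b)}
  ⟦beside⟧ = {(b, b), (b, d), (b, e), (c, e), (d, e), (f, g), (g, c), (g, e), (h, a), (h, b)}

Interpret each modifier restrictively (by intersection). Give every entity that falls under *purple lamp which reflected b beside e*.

{d, g}

⟦which reflected b⟧ = {x : ⟨x, b⟩ ∈ ⟦reflected⟧} = {d, e, f, g, h}
⟦beside e⟧ = {x : ⟨x, e⟩ ∈ ⟦beside⟧} = {b, c, d, g}
⟦lamp⟧ = {a, b, d, e, f, g, h}
… ∩ ⟦which reflected b⟧ = {a, b, d, e, f, g, h} ∩ {d, e, f, g, h} = {d, e, f, g, h}
… ∩ ⟦beside e⟧ = {d, e, f, g, h} ∩ {b, c, d, g} = {d, g}
… ∩ ⟦purple⟧ = {d, g} ∩ {a, d, e, g, h} = {d, g}
So ⟦purple lamp which reflected b beside e⟧ = {d, g}.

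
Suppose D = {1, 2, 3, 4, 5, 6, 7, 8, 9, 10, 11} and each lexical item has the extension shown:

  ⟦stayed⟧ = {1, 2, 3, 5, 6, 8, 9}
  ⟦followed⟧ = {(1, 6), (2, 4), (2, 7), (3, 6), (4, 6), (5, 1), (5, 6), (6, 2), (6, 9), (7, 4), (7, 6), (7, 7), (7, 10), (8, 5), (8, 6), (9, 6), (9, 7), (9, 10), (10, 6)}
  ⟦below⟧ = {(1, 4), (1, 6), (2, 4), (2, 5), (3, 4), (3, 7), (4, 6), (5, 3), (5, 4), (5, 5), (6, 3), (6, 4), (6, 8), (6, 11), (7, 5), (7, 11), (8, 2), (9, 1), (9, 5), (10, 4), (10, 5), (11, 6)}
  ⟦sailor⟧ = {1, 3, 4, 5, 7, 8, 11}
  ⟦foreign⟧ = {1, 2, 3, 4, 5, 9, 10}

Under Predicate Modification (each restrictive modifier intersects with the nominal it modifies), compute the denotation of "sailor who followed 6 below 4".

{1, 3, 5}

⟦who followed 6⟧ = {x : ⟨x, 6⟩ ∈ ⟦followed⟧} = {1, 3, 4, 5, 7, 8, 9, 10}
⟦below 4⟧ = {x : ⟨x, 4⟩ ∈ ⟦below⟧} = {1, 2, 3, 5, 6, 10}
⟦sailor⟧ = {1, 3, 4, 5, 7, 8, 11}
… ∩ ⟦who followed 6⟧ = {1, 3, 4, 5, 7, 8, 11} ∩ {1, 3, 4, 5, 7, 8, 9, 10} = {1, 3, 4, 5, 7, 8}
… ∩ ⟦below 4⟧ = {1, 3, 4, 5, 7, 8} ∩ {1, 2, 3, 5, 6, 10} = {1, 3, 5}
So ⟦sailor who followed 6 below 4⟧ = {1, 3, 5}.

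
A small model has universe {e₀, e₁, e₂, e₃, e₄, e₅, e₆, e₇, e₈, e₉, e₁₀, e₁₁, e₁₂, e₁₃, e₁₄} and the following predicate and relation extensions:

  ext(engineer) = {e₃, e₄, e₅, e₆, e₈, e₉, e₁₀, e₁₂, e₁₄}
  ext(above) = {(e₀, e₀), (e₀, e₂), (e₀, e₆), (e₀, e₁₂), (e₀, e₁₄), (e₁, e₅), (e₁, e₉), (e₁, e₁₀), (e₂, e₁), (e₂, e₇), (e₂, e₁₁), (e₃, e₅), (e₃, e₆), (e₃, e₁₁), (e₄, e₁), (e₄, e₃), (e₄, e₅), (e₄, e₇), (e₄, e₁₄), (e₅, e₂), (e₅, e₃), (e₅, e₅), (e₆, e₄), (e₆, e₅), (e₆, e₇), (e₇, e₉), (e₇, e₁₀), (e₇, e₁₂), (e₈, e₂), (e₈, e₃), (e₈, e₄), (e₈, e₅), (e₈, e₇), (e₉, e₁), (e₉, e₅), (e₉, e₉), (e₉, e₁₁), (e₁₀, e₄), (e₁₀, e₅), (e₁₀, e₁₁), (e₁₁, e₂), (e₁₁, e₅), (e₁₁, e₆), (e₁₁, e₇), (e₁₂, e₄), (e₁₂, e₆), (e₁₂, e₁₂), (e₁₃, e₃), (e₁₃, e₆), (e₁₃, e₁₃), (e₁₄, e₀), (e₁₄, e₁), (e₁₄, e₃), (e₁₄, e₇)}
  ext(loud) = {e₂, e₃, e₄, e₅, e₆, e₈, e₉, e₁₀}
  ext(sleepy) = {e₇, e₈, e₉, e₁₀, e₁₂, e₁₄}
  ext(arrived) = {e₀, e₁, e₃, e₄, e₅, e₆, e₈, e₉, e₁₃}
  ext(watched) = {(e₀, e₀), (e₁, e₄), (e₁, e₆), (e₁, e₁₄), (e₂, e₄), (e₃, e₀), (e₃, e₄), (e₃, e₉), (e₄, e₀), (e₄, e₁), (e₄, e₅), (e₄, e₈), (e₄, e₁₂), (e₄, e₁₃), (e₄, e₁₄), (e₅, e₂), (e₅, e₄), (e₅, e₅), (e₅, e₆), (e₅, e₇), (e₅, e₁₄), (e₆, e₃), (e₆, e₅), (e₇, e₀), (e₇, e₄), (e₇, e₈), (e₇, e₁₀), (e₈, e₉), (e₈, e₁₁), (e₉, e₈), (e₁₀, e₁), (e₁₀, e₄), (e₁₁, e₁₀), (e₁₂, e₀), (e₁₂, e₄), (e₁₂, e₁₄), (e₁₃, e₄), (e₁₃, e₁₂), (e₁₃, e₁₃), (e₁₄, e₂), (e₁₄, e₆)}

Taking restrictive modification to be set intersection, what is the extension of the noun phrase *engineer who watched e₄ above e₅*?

⟦who watched e₄⟧ = {x : ⟨x, e₄⟩ ∈ ⟦watched⟧} = {e₁, e₂, e₃, e₅, e₇, e₁₀, e₁₂, e₁₃}
⟦above e₅⟧ = {x : ⟨x, e₅⟩ ∈ ⟦above⟧} = {e₁, e₃, e₄, e₅, e₆, e₈, e₉, e₁₀, e₁₁}
⟦engineer⟧ = {e₃, e₄, e₅, e₆, e₈, e₉, e₁₀, e₁₂, e₁₄}
… ∩ ⟦who watched e₄⟧ = {e₃, e₄, e₅, e₆, e₈, e₉, e₁₀, e₁₂, e₁₄} ∩ {e₁, e₂, e₃, e₅, e₇, e₁₀, e₁₂, e₁₃} = {e₃, e₅, e₁₀, e₁₂}
… ∩ ⟦above e₅⟧ = {e₃, e₅, e₁₀, e₁₂} ∩ {e₁, e₃, e₄, e₅, e₆, e₈, e₉, e₁₀, e₁₁} = {e₃, e₅, e₁₀}
So ⟦engineer who watched e₄ above e₅⟧ = {e₃, e₅, e₁₀}.

{e₃, e₅, e₁₀}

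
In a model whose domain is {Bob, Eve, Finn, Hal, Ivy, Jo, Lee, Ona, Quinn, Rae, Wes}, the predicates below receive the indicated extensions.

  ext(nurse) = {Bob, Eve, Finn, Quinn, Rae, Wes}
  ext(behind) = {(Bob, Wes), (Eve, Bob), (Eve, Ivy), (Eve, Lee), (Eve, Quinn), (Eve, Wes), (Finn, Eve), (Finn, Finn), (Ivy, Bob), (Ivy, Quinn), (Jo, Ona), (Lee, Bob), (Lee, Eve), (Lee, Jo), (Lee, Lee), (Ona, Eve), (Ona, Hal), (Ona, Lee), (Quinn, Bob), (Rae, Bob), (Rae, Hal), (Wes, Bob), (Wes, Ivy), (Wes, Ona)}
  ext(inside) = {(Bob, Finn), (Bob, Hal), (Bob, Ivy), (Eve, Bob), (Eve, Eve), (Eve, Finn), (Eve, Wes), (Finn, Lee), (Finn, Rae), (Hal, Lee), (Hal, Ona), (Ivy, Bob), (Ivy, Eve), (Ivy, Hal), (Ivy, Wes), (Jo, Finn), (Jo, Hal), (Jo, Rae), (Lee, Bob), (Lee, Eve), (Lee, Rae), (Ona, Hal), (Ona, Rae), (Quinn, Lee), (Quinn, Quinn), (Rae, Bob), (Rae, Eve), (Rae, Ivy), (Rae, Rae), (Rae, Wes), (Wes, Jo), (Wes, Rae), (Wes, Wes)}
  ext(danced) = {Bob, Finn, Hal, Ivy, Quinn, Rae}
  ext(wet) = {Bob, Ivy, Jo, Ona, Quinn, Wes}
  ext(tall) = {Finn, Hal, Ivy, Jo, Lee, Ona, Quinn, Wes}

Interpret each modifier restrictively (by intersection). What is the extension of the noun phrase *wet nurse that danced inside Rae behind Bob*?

⟦that danced⟧ = ⟦danced⟧ = {Bob, Finn, Hal, Ivy, Quinn, Rae}
⟦inside Rae⟧ = {x : ⟨x, Rae⟩ ∈ ⟦inside⟧} = {Finn, Jo, Lee, Ona, Rae, Wes}
⟦behind Bob⟧ = {x : ⟨x, Bob⟩ ∈ ⟦behind⟧} = {Eve, Ivy, Lee, Quinn, Rae, Wes}
⟦nurse⟧ = {Bob, Eve, Finn, Quinn, Rae, Wes}
… ∩ ⟦that danced⟧ = {Bob, Eve, Finn, Quinn, Rae, Wes} ∩ {Bob, Finn, Hal, Ivy, Quinn, Rae} = {Bob, Finn, Quinn, Rae}
… ∩ ⟦inside Rae⟧ = {Bob, Finn, Quinn, Rae} ∩ {Finn, Jo, Lee, Ona, Rae, Wes} = {Finn, Rae}
… ∩ ⟦behind Bob⟧ = {Finn, Rae} ∩ {Eve, Ivy, Lee, Quinn, Rae, Wes} = {Rae}
… ∩ ⟦wet⟧ = {Rae} ∩ {Bob, Ivy, Jo, Ona, Quinn, Wes} = ∅
So ⟦wet nurse that danced inside Rae behind Bob⟧ = ∅.

∅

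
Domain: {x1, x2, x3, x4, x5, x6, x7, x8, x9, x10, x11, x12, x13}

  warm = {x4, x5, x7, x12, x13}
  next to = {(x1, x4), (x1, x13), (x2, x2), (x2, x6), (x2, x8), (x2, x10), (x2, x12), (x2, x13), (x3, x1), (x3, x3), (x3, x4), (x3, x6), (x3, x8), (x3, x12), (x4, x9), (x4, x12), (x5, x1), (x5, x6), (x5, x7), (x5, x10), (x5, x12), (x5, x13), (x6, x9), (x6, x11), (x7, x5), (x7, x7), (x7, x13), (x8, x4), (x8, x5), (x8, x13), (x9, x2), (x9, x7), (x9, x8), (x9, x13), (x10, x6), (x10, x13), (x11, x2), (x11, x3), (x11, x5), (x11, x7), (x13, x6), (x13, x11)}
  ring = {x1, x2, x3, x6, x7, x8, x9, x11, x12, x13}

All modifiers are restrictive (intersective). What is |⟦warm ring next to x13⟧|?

⟦next to x13⟧ = {x : ⟨x, x13⟩ ∈ ⟦next to⟧} = {x1, x2, x5, x7, x8, x9, x10}
⟦ring⟧ = {x1, x2, x3, x6, x7, x8, x9, x11, x12, x13}
… ∩ ⟦next to x13⟧ = {x1, x2, x3, x6, x7, x8, x9, x11, x12, x13} ∩ {x1, x2, x5, x7, x8, x9, x10} = {x1, x2, x7, x8, x9}
… ∩ ⟦warm⟧ = {x1, x2, x7, x8, x9} ∩ {x4, x5, x7, x12, x13} = {x7}
⟦warm ring next to x13⟧ = {x7}, so the cardinality is 1.

1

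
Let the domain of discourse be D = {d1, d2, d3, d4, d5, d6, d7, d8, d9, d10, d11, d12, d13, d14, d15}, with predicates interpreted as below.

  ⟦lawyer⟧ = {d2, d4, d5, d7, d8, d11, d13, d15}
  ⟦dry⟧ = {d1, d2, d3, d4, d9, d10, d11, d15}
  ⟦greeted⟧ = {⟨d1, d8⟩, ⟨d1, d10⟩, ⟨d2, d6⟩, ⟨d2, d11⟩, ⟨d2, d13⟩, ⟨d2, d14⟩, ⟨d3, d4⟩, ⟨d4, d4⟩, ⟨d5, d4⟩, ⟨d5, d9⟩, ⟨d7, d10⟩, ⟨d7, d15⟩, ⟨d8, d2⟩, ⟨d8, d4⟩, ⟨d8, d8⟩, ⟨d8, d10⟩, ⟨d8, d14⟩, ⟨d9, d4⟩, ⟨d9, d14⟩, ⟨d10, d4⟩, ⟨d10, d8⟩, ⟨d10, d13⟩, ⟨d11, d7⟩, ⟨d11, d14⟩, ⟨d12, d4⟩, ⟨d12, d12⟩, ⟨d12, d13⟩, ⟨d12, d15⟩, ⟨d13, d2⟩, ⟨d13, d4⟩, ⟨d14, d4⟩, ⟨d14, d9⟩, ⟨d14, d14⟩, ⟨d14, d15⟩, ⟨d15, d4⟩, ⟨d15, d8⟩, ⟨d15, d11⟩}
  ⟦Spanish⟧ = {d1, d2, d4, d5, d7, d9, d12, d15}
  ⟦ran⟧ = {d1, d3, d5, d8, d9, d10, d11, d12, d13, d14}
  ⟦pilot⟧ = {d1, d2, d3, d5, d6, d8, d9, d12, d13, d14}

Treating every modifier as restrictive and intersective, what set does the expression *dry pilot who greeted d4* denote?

⟦who greeted d4⟧ = {x : ⟨x, d4⟩ ∈ ⟦greeted⟧} = {d3, d4, d5, d8, d9, d10, d12, d13, d14, d15}
⟦pilot⟧ = {d1, d2, d3, d5, d6, d8, d9, d12, d13, d14}
… ∩ ⟦who greeted d4⟧ = {d1, d2, d3, d5, d6, d8, d9, d12, d13, d14} ∩ {d3, d4, d5, d8, d9, d10, d12, d13, d14, d15} = {d3, d5, d8, d9, d12, d13, d14}
… ∩ ⟦dry⟧ = {d3, d5, d8, d9, d12, d13, d14} ∩ {d1, d2, d3, d4, d9, d10, d11, d15} = {d3, d9}
So ⟦dry pilot who greeted d4⟧ = {d3, d9}.

{d3, d9}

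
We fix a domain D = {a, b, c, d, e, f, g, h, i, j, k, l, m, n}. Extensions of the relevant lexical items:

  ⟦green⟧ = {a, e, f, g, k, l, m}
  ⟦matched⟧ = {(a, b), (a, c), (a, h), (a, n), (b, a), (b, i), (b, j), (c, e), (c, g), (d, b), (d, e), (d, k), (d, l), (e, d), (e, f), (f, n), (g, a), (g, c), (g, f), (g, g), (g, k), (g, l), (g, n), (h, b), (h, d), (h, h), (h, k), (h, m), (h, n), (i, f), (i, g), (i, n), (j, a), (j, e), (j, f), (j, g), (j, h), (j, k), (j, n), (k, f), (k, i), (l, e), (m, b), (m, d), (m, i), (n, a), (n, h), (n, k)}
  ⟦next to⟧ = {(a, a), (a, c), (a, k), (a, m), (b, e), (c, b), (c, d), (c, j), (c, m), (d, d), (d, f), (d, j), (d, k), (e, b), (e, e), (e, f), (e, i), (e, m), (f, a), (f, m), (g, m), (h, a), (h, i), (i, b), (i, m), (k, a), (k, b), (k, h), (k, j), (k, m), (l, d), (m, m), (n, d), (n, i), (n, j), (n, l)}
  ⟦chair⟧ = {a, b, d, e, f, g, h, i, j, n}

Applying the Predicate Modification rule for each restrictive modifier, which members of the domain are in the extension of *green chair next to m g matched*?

{a, f, g}

⟦next to m⟧ = {x : ⟨x, m⟩ ∈ ⟦next to⟧} = {a, c, e, f, g, i, k, m}
⟦g matched⟧ = {x : ⟨g, x⟩ ∈ ⟦matched⟧} = {a, c, f, g, k, l, n}
⟦chair⟧ = {a, b, d, e, f, g, h, i, j, n}
… ∩ ⟦next to m⟧ = {a, b, d, e, f, g, h, i, j, n} ∩ {a, c, e, f, g, i, k, m} = {a, e, f, g, i}
… ∩ ⟦g matched⟧ = {a, e, f, g, i} ∩ {a, c, f, g, k, l, n} = {a, f, g}
… ∩ ⟦green⟧ = {a, f, g} ∩ {a, e, f, g, k, l, m} = {a, f, g}
So ⟦green chair next to m g matched⟧ = {a, f, g}.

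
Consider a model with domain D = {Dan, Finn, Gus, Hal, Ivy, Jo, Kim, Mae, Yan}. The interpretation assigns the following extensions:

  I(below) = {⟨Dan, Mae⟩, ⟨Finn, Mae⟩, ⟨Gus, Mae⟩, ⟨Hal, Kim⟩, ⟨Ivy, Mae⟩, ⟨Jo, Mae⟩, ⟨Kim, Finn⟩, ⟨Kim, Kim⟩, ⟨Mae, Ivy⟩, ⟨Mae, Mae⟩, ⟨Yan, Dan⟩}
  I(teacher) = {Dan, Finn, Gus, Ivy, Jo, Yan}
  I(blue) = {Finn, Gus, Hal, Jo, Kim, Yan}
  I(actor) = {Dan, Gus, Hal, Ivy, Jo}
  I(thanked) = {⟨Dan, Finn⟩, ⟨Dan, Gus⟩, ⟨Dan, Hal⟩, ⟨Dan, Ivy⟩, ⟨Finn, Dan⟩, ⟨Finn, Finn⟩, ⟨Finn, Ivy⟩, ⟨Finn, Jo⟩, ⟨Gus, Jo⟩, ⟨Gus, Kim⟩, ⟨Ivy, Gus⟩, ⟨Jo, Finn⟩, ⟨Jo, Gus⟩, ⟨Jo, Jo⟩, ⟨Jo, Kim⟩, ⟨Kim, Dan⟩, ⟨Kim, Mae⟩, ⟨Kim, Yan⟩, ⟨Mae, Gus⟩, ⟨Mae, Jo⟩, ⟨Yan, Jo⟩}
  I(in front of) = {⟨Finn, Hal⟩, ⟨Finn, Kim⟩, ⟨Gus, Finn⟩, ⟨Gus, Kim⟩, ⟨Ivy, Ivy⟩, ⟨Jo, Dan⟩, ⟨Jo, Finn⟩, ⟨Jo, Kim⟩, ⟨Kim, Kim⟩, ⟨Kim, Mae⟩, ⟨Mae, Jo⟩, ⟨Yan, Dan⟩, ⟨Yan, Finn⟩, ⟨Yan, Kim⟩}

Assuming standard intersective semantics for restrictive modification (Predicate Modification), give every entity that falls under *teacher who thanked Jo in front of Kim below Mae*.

⟦who thanked Jo⟧ = {x : ⟨x, Jo⟩ ∈ ⟦thanked⟧} = {Finn, Gus, Jo, Mae, Yan}
⟦in front of Kim⟧ = {x : ⟨x, Kim⟩ ∈ ⟦in front of⟧} = {Finn, Gus, Jo, Kim, Yan}
⟦below Mae⟧ = {x : ⟨x, Mae⟩ ∈ ⟦below⟧} = {Dan, Finn, Gus, Ivy, Jo, Mae}
⟦teacher⟧ = {Dan, Finn, Gus, Ivy, Jo, Yan}
… ∩ ⟦who thanked Jo⟧ = {Dan, Finn, Gus, Ivy, Jo, Yan} ∩ {Finn, Gus, Jo, Mae, Yan} = {Finn, Gus, Jo, Yan}
… ∩ ⟦in front of Kim⟧ = {Finn, Gus, Jo, Yan} ∩ {Finn, Gus, Jo, Kim, Yan} = {Finn, Gus, Jo, Yan}
… ∩ ⟦below Mae⟧ = {Finn, Gus, Jo, Yan} ∩ {Dan, Finn, Gus, Ivy, Jo, Mae} = {Finn, Gus, Jo}
So ⟦teacher who thanked Jo in front of Kim below Mae⟧ = {Finn, Gus, Jo}.

{Finn, Gus, Jo}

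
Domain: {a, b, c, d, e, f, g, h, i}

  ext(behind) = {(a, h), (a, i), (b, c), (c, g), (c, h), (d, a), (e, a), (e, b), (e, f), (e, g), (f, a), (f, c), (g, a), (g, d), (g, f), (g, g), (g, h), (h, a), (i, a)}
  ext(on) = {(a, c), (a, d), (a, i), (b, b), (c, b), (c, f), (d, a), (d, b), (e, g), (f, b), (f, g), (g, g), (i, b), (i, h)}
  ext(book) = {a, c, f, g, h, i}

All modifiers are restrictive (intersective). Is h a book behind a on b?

no

⟦behind a⟧ = {x : ⟨x, a⟩ ∈ ⟦behind⟧} = {d, e, f, g, h, i}
⟦on b⟧ = {x : ⟨x, b⟩ ∈ ⟦on⟧} = {b, c, d, f, i}
⟦book⟧ = {a, c, f, g, h, i}
… ∩ ⟦behind a⟧ = {a, c, f, g, h, i} ∩ {d, e, f, g, h, i} = {f, g, h, i}
… ∩ ⟦on b⟧ = {f, g, h, i} ∩ {b, c, d, f, i} = {f, i}
⟦book behind a on b⟧ = {f, i}; h ∉ this set.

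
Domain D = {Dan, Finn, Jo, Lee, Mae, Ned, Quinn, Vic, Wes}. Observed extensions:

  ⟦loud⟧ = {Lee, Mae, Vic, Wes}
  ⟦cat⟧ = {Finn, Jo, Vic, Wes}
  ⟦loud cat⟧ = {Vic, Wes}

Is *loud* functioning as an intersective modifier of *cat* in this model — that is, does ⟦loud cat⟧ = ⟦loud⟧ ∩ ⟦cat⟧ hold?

yes

⟦loud⟧ ∩ ⟦cat⟧ = {Lee, Mae, Vic, Wes} ∩ {Finn, Jo, Vic, Wes} = {Vic, Wes}
Observed ⟦loud cat⟧ = {Vic, Wes}.
These coincide, so the modifier is intersective here.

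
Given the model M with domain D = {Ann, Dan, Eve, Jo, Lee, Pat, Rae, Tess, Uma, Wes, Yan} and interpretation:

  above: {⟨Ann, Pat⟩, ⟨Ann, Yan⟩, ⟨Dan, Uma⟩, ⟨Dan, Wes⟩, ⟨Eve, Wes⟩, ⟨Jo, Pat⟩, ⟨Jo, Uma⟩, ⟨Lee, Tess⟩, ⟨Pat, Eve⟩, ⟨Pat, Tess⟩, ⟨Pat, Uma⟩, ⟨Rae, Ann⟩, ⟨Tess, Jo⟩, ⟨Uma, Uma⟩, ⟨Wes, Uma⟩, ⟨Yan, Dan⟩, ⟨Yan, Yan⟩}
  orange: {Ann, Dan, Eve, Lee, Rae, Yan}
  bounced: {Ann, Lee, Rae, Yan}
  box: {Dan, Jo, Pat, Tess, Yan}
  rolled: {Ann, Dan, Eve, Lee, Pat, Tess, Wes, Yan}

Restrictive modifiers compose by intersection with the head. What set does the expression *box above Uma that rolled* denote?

{Dan, Pat}

⟦above Uma⟧ = {x : ⟨x, Uma⟩ ∈ ⟦above⟧} = {Dan, Jo, Pat, Uma, Wes}
⟦that rolled⟧ = ⟦rolled⟧ = {Ann, Dan, Eve, Lee, Pat, Tess, Wes, Yan}
⟦box⟧ = {Dan, Jo, Pat, Tess, Yan}
… ∩ ⟦above Uma⟧ = {Dan, Jo, Pat, Tess, Yan} ∩ {Dan, Jo, Pat, Uma, Wes} = {Dan, Jo, Pat}
… ∩ ⟦that rolled⟧ = {Dan, Jo, Pat} ∩ {Ann, Dan, Eve, Lee, Pat, Tess, Wes, Yan} = {Dan, Pat}
So ⟦box above Uma that rolled⟧ = {Dan, Pat}.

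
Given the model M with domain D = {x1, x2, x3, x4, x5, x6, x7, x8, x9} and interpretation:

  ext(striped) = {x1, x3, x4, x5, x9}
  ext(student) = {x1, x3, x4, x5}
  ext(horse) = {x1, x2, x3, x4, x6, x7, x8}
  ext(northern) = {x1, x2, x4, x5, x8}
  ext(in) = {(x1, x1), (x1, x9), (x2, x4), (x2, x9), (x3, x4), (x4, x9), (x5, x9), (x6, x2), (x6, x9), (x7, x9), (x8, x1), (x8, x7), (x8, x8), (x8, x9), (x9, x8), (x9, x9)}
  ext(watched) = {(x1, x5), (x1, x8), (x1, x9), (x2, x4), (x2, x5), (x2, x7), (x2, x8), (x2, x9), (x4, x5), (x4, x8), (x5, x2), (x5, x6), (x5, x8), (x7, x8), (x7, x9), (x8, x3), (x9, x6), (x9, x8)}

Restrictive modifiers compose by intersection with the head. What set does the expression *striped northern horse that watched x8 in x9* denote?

{x1, x4}

⟦that watched x8⟧ = {x : ⟨x, x8⟩ ∈ ⟦watched⟧} = {x1, x2, x4, x5, x7, x9}
⟦in x9⟧ = {x : ⟨x, x9⟩ ∈ ⟦in⟧} = {x1, x2, x4, x5, x6, x7, x8, x9}
⟦horse⟧ = {x1, x2, x3, x4, x6, x7, x8}
… ∩ ⟦that watched x8⟧ = {x1, x2, x3, x4, x6, x7, x8} ∩ {x1, x2, x4, x5, x7, x9} = {x1, x2, x4, x7}
… ∩ ⟦in x9⟧ = {x1, x2, x4, x7} ∩ {x1, x2, x4, x5, x6, x7, x8, x9} = {x1, x2, x4, x7}
… ∩ ⟦striped⟧ = {x1, x2, x4, x7} ∩ {x1, x3, x4, x5, x9} = {x1, x4}
… ∩ ⟦northern⟧ = {x1, x4} ∩ {x1, x2, x4, x5, x8} = {x1, x4}
So ⟦striped northern horse that watched x8 in x9⟧ = {x1, x4}.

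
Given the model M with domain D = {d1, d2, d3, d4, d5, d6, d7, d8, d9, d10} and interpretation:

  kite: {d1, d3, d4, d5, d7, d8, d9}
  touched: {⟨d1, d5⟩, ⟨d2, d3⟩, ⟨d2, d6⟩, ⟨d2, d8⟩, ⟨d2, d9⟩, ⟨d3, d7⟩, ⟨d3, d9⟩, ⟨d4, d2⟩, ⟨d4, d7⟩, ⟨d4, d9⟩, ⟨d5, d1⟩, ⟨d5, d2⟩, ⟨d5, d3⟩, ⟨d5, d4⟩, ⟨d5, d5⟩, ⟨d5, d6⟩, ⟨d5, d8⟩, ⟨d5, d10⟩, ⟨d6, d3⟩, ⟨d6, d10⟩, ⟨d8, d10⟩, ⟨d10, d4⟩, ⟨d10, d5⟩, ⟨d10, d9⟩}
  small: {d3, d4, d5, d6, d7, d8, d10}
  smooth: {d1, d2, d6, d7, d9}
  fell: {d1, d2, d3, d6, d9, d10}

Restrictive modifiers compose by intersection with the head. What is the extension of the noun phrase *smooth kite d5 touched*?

⟦d5 touched⟧ = {x : ⟨d5, x⟩ ∈ ⟦touched⟧} = {d1, d2, d3, d4, d5, d6, d8, d10}
⟦kite⟧ = {d1, d3, d4, d5, d7, d8, d9}
… ∩ ⟦d5 touched⟧ = {d1, d3, d4, d5, d7, d8, d9} ∩ {d1, d2, d3, d4, d5, d6, d8, d10} = {d1, d3, d4, d5, d8}
… ∩ ⟦smooth⟧ = {d1, d3, d4, d5, d8} ∩ {d1, d2, d6, d7, d9} = {d1}
So ⟦smooth kite d5 touched⟧ = {d1}.

{d1}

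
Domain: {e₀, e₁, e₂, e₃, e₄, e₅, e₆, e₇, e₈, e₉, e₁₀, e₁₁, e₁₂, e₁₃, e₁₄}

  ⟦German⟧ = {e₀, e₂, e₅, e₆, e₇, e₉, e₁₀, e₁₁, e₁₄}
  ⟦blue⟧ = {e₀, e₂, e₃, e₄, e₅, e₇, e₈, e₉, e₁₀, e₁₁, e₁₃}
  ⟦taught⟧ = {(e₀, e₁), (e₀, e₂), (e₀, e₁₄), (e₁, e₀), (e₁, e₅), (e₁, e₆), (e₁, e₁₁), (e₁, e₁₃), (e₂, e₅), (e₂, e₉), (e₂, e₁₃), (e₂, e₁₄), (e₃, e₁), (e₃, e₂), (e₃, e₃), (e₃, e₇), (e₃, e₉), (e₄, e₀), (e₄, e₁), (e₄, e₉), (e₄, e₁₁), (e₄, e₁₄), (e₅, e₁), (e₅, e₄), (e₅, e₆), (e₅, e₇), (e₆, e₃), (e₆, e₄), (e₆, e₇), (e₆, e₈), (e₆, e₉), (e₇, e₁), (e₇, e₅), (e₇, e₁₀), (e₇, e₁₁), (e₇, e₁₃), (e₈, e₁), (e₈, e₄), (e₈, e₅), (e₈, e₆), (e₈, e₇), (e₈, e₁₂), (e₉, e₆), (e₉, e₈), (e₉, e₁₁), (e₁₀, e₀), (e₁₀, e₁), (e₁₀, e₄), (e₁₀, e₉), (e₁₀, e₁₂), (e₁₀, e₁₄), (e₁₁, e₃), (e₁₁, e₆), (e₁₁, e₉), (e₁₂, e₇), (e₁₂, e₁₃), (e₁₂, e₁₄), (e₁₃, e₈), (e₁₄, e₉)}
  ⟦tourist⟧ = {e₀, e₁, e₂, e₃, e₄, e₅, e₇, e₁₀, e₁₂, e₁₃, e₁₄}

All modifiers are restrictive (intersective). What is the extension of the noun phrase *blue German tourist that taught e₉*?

{e₂, e₁₀}

⟦that taught e₉⟧ = {x : ⟨x, e₉⟩ ∈ ⟦taught⟧} = {e₂, e₃, e₄, e₆, e₁₀, e₁₁, e₁₄}
⟦tourist⟧ = {e₀, e₁, e₂, e₃, e₄, e₅, e₇, e₁₀, e₁₂, e₁₃, e₁₄}
… ∩ ⟦that taught e₉⟧ = {e₀, e₁, e₂, e₃, e₄, e₅, e₇, e₁₀, e₁₂, e₁₃, e₁₄} ∩ {e₂, e₃, e₄, e₆, e₁₀, e₁₁, e₁₄} = {e₂, e₃, e₄, e₁₀, e₁₄}
… ∩ ⟦blue⟧ = {e₂, e₃, e₄, e₁₀, e₁₄} ∩ {e₀, e₂, e₃, e₄, e₅, e₇, e₈, e₉, e₁₀, e₁₁, e₁₃} = {e₂, e₃, e₄, e₁₀}
… ∩ ⟦German⟧ = {e₂, e₃, e₄, e₁₀} ∩ {e₀, e₂, e₅, e₆, e₇, e₉, e₁₀, e₁₁, e₁₄} = {e₂, e₁₀}
So ⟦blue German tourist that taught e₉⟧ = {e₂, e₁₀}.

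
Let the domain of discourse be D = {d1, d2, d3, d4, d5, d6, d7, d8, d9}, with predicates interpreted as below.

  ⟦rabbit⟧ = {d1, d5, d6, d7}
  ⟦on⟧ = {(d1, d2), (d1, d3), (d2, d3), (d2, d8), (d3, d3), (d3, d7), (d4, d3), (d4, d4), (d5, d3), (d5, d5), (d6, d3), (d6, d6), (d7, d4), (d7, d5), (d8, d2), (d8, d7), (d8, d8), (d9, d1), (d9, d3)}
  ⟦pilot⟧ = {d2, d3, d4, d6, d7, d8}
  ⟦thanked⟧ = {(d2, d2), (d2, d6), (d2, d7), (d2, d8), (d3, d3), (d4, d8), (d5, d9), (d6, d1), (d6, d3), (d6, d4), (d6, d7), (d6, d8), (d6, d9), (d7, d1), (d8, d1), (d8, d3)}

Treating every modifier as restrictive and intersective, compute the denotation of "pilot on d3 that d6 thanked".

⟦on d3⟧ = {x : ⟨x, d3⟩ ∈ ⟦on⟧} = {d1, d2, d3, d4, d5, d6, d9}
⟦that d6 thanked⟧ = {x : ⟨d6, x⟩ ∈ ⟦thanked⟧} = {d1, d3, d4, d7, d8, d9}
⟦pilot⟧ = {d2, d3, d4, d6, d7, d8}
… ∩ ⟦on d3⟧ = {d2, d3, d4, d6, d7, d8} ∩ {d1, d2, d3, d4, d5, d6, d9} = {d2, d3, d4, d6}
… ∩ ⟦that d6 thanked⟧ = {d2, d3, d4, d6} ∩ {d1, d3, d4, d7, d8, d9} = {d3, d4}
So ⟦pilot on d3 that d6 thanked⟧ = {d3, d4}.

{d3, d4}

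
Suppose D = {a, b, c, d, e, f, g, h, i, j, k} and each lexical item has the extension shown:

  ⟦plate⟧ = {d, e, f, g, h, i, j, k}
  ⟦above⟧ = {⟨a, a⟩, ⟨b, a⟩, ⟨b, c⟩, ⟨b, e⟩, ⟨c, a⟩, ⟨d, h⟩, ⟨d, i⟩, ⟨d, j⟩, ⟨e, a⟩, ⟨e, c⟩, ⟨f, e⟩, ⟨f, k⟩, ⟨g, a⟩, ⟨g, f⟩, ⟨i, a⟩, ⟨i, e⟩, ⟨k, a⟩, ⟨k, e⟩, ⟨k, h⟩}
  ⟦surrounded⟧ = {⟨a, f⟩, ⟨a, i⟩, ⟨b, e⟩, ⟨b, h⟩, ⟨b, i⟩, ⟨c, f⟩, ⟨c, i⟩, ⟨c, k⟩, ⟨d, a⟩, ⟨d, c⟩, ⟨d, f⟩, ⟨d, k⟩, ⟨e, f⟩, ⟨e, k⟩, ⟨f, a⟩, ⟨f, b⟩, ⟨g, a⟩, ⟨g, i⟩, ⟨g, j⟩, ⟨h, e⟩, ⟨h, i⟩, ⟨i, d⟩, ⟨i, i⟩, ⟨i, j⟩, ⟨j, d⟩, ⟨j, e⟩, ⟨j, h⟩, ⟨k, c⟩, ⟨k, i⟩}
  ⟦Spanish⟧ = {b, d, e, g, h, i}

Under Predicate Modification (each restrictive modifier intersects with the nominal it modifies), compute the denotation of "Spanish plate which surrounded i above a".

⟦which surrounded i⟧ = {x : ⟨x, i⟩ ∈ ⟦surrounded⟧} = {a, b, c, g, h, i, k}
⟦above a⟧ = {x : ⟨x, a⟩ ∈ ⟦above⟧} = {a, b, c, e, g, i, k}
⟦plate⟧ = {d, e, f, g, h, i, j, k}
… ∩ ⟦which surrounded i⟧ = {d, e, f, g, h, i, j, k} ∩ {a, b, c, g, h, i, k} = {g, h, i, k}
… ∩ ⟦above a⟧ = {g, h, i, k} ∩ {a, b, c, e, g, i, k} = {g, i, k}
… ∩ ⟦Spanish⟧ = {g, i, k} ∩ {b, d, e, g, h, i} = {g, i}
So ⟦Spanish plate which surrounded i above a⟧ = {g, i}.

{g, i}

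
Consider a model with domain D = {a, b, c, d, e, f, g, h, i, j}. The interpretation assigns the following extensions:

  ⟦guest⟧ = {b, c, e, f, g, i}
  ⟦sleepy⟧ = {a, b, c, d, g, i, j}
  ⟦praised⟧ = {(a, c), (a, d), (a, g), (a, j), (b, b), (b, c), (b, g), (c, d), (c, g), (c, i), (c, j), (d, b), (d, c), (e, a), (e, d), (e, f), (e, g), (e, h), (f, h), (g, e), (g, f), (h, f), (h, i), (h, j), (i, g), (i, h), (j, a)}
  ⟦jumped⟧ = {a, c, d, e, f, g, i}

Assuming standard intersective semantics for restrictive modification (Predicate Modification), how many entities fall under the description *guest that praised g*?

⟦that praised g⟧ = {x : ⟨x, g⟩ ∈ ⟦praised⟧} = {a, b, c, e, i}
⟦guest⟧ = {b, c, e, f, g, i}
… ∩ ⟦that praised g⟧ = {b, c, e, f, g, i} ∩ {a, b, c, e, i} = {b, c, e, i}
⟦guest that praised g⟧ = {b, c, e, i}, so the cardinality is 4.

4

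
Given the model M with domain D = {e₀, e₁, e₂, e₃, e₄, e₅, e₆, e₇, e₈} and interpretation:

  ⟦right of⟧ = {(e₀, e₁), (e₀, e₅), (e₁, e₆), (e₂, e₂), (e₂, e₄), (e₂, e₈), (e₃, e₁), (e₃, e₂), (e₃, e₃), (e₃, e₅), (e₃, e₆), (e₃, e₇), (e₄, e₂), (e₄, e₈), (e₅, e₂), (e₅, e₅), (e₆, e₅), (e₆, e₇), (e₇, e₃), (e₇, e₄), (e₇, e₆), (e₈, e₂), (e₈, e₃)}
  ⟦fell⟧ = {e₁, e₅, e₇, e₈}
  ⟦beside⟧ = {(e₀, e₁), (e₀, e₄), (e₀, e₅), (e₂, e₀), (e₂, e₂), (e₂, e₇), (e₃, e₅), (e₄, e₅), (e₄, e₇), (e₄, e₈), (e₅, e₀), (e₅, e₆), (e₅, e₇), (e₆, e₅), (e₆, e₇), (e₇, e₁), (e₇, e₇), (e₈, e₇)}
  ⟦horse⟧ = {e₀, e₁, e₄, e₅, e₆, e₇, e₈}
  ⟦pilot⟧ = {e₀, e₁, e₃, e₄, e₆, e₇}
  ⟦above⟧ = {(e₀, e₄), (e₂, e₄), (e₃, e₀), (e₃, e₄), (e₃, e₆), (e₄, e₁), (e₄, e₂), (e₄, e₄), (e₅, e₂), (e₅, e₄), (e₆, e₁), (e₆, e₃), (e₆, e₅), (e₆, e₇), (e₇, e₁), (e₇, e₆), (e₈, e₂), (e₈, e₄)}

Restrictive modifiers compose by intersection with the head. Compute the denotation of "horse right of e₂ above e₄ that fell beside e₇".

⟦right of e₂⟧ = {x : ⟨x, e₂⟩ ∈ ⟦right of⟧} = {e₂, e₃, e₄, e₅, e₈}
⟦above e₄⟧ = {x : ⟨x, e₄⟩ ∈ ⟦above⟧} = {e₀, e₂, e₃, e₄, e₅, e₈}
⟦that fell⟧ = ⟦fell⟧ = {e₁, e₅, e₇, e₈}
⟦beside e₇⟧ = {x : ⟨x, e₇⟩ ∈ ⟦beside⟧} = {e₂, e₄, e₅, e₆, e₇, e₈}
⟦horse⟧ = {e₀, e₁, e₄, e₅, e₆, e₇, e₈}
… ∩ ⟦right of e₂⟧ = {e₀, e₁, e₄, e₅, e₆, e₇, e₈} ∩ {e₂, e₃, e₄, e₅, e₈} = {e₄, e₅, e₈}
… ∩ ⟦above e₄⟧ = {e₄, e₅, e₈} ∩ {e₀, e₂, e₃, e₄, e₅, e₈} = {e₄, e₅, e₈}
… ∩ ⟦that fell⟧ = {e₄, e₅, e₈} ∩ {e₁, e₅, e₇, e₈} = {e₅, e₈}
… ∩ ⟦beside e₇⟧ = {e₅, e₈} ∩ {e₂, e₄, e₅, e₆, e₇, e₈} = {e₅, e₈}
So ⟦horse right of e₂ above e₄ that fell beside e₇⟧ = {e₅, e₈}.

{e₅, e₈}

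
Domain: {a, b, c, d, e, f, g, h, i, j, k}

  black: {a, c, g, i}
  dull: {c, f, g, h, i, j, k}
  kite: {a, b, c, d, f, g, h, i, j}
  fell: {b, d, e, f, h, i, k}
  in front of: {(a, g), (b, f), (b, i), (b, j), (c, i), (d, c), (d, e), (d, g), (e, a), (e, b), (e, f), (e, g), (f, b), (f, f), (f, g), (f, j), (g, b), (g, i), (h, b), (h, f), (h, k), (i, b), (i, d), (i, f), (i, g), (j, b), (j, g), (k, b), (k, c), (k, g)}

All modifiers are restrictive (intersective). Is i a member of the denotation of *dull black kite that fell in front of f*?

yes

⟦that fell⟧ = ⟦fell⟧ = {b, d, e, f, h, i, k}
⟦in front of f⟧ = {x : ⟨x, f⟩ ∈ ⟦in front of⟧} = {b, e, f, h, i}
⟦kite⟧ = {a, b, c, d, f, g, h, i, j}
… ∩ ⟦that fell⟧ = {a, b, c, d, f, g, h, i, j} ∩ {b, d, e, f, h, i, k} = {b, d, f, h, i}
… ∩ ⟦in front of f⟧ = {b, d, f, h, i} ∩ {b, e, f, h, i} = {b, f, h, i}
… ∩ ⟦dull⟧ = {b, f, h, i} ∩ {c, f, g, h, i, j, k} = {f, h, i}
… ∩ ⟦black⟧ = {f, h, i} ∩ {a, c, g, i} = {i}
⟦dull black kite that fell in front of f⟧ = {i}; i ∈ this set.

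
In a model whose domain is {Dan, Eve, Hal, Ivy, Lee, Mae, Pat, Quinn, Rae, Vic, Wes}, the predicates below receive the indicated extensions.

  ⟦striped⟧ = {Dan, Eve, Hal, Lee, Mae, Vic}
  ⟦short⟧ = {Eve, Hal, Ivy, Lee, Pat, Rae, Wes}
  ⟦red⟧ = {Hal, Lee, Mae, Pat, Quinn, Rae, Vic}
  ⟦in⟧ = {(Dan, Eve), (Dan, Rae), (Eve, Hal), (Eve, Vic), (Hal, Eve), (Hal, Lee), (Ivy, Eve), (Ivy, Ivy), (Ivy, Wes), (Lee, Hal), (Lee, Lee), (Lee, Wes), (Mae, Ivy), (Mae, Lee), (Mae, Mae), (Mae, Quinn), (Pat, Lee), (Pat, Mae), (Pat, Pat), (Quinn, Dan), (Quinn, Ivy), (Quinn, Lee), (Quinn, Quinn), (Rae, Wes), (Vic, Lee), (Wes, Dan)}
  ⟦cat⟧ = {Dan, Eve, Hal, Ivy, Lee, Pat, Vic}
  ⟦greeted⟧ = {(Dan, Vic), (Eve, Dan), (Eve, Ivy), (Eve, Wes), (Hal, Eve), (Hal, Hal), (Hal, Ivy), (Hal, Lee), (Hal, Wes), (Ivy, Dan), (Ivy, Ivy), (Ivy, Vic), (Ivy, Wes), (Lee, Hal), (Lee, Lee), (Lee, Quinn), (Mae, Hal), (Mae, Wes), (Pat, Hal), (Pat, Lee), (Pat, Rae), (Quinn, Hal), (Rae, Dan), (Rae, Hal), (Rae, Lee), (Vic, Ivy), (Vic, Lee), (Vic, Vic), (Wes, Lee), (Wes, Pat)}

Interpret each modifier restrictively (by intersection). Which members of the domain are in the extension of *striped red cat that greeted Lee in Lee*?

⟦that greeted Lee⟧ = {x : ⟨x, Lee⟩ ∈ ⟦greeted⟧} = {Hal, Lee, Pat, Rae, Vic, Wes}
⟦in Lee⟧ = {x : ⟨x, Lee⟩ ∈ ⟦in⟧} = {Hal, Lee, Mae, Pat, Quinn, Vic}
⟦cat⟧ = {Dan, Eve, Hal, Ivy, Lee, Pat, Vic}
… ∩ ⟦that greeted Lee⟧ = {Dan, Eve, Hal, Ivy, Lee, Pat, Vic} ∩ {Hal, Lee, Pat, Rae, Vic, Wes} = {Hal, Lee, Pat, Vic}
… ∩ ⟦in Lee⟧ = {Hal, Lee, Pat, Vic} ∩ {Hal, Lee, Mae, Pat, Quinn, Vic} = {Hal, Lee, Pat, Vic}
… ∩ ⟦striped⟧ = {Hal, Lee, Pat, Vic} ∩ {Dan, Eve, Hal, Lee, Mae, Vic} = {Hal, Lee, Vic}
… ∩ ⟦red⟧ = {Hal, Lee, Vic} ∩ {Hal, Lee, Mae, Pat, Quinn, Rae, Vic} = {Hal, Lee, Vic}
So ⟦striped red cat that greeted Lee in Lee⟧ = {Hal, Lee, Vic}.

{Hal, Lee, Vic}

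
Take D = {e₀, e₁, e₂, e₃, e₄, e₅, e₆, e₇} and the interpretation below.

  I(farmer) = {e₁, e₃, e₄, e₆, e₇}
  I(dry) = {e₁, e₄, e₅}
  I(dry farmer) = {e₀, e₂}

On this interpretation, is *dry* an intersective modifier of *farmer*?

⟦dry⟧ ∩ ⟦farmer⟧ = {e₁, e₄, e₅} ∩ {e₁, e₃, e₄, e₆, e₇} = {e₁, e₄}
Observed ⟦dry farmer⟧ = {e₀, e₂}.
These differ, so the modifier is not intersective in this model.

no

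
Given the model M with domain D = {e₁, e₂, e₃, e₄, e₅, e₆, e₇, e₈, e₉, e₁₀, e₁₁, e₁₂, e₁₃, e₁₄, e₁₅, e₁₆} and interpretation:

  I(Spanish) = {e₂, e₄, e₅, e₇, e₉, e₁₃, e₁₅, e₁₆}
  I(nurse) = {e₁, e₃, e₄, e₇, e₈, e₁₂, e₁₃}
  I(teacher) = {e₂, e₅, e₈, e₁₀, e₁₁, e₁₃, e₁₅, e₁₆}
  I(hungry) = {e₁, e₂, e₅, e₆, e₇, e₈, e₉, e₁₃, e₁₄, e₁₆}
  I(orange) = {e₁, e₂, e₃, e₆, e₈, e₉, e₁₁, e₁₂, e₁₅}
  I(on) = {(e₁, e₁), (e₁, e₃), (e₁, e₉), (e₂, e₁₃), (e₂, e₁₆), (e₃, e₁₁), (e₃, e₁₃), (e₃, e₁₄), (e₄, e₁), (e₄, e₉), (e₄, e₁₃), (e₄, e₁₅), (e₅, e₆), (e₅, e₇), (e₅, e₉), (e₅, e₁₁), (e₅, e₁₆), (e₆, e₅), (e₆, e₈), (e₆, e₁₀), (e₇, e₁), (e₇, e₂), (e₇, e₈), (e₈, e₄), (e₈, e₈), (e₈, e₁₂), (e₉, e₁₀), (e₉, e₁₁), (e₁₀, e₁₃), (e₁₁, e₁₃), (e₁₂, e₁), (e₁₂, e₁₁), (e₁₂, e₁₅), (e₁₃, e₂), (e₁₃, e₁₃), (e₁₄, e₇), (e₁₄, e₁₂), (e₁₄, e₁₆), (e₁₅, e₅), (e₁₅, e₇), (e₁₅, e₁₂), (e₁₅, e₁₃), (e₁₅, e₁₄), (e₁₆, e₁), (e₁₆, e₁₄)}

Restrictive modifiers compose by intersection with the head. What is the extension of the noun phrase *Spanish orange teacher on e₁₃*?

⟦on e₁₃⟧ = {x : ⟨x, e₁₃⟩ ∈ ⟦on⟧} = {e₂, e₃, e₄, e₁₀, e₁₁, e₁₃, e₁₅}
⟦teacher⟧ = {e₂, e₅, e₈, e₁₀, e₁₁, e₁₃, e₁₅, e₁₆}
… ∩ ⟦on e₁₃⟧ = {e₂, e₅, e₈, e₁₀, e₁₁, e₁₃, e₁₅, e₁₆} ∩ {e₂, e₃, e₄, e₁₀, e₁₁, e₁₃, e₁₅} = {e₂, e₁₀, e₁₁, e₁₃, e₁₅}
… ∩ ⟦Spanish⟧ = {e₂, e₁₀, e₁₁, e₁₃, e₁₅} ∩ {e₂, e₄, e₅, e₇, e₉, e₁₃, e₁₅, e₁₆} = {e₂, e₁₃, e₁₅}
… ∩ ⟦orange⟧ = {e₂, e₁₃, e₁₅} ∩ {e₁, e₂, e₃, e₆, e₈, e₉, e₁₁, e₁₂, e₁₅} = {e₂, e₁₅}
So ⟦Spanish orange teacher on e₁₃⟧ = {e₂, e₁₅}.

{e₂, e₁₅}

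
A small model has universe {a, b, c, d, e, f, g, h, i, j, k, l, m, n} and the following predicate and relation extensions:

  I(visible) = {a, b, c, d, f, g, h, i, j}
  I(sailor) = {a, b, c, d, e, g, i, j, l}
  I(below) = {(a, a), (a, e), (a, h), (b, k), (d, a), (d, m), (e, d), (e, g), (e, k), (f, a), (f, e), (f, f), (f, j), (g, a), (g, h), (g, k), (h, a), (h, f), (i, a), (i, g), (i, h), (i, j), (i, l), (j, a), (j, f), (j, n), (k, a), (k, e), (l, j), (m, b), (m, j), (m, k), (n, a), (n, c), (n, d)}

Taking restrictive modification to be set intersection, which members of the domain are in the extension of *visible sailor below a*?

⟦below a⟧ = {x : ⟨x, a⟩ ∈ ⟦below⟧} = {a, d, f, g, h, i, j, k, n}
⟦sailor⟧ = {a, b, c, d, e, g, i, j, l}
… ∩ ⟦below a⟧ = {a, b, c, d, e, g, i, j, l} ∩ {a, d, f, g, h, i, j, k, n} = {a, d, g, i, j}
… ∩ ⟦visible⟧ = {a, d, g, i, j} ∩ {a, b, c, d, f, g, h, i, j} = {a, d, g, i, j}
So ⟦visible sailor below a⟧ = {a, d, g, i, j}.

{a, d, g, i, j}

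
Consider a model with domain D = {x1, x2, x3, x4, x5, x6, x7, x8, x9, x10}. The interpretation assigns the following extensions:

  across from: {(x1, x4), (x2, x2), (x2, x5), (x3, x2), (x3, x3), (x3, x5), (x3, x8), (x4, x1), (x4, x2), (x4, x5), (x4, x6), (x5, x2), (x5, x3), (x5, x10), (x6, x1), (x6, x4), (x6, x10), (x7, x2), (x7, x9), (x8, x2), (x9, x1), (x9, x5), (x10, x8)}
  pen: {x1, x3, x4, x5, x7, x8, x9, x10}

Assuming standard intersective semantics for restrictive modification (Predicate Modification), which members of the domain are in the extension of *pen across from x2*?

{x3, x4, x5, x7, x8}

⟦across from x2⟧ = {x : ⟨x, x2⟩ ∈ ⟦across from⟧} = {x2, x3, x4, x5, x7, x8}
⟦pen⟧ = {x1, x3, x4, x5, x7, x8, x9, x10}
… ∩ ⟦across from x2⟧ = {x1, x3, x4, x5, x7, x8, x9, x10} ∩ {x2, x3, x4, x5, x7, x8} = {x3, x4, x5, x7, x8}
So ⟦pen across from x2⟧ = {x3, x4, x5, x7, x8}.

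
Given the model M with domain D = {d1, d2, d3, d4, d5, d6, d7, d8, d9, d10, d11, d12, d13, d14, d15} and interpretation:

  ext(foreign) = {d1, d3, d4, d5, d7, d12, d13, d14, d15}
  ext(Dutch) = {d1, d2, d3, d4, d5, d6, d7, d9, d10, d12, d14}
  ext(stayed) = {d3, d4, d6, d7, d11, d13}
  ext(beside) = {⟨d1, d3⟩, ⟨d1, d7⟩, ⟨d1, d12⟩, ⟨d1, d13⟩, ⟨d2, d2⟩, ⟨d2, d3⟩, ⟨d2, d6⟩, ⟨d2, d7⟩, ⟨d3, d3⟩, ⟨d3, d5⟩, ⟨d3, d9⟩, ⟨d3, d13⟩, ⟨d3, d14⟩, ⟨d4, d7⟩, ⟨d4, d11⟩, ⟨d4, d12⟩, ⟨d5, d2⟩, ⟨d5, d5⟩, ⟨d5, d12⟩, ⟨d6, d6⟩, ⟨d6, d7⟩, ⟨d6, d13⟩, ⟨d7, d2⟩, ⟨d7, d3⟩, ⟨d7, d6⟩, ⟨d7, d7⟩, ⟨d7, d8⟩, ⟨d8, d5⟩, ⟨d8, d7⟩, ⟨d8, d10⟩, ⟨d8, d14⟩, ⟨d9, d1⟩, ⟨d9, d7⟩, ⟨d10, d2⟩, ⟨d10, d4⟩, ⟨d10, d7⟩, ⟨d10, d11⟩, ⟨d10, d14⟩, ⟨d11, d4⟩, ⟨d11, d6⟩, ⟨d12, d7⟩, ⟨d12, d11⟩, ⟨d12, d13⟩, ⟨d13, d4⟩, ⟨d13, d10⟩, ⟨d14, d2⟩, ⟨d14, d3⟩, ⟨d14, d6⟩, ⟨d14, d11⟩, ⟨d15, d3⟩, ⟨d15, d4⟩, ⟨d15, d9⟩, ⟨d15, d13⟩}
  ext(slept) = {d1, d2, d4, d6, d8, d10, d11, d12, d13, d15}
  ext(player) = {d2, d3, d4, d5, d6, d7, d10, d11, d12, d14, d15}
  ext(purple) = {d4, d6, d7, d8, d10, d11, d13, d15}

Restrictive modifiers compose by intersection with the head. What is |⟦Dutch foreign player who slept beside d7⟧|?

2

⟦who slept⟧ = ⟦slept⟧ = {d1, d2, d4, d6, d8, d10, d11, d12, d13, d15}
⟦beside d7⟧ = {x : ⟨x, d7⟩ ∈ ⟦beside⟧} = {d1, d2, d4, d6, d7, d8, d9, d10, d12}
⟦player⟧ = {d2, d3, d4, d5, d6, d7, d10, d11, d12, d14, d15}
… ∩ ⟦who slept⟧ = {d2, d3, d4, d5, d6, d7, d10, d11, d12, d14, d15} ∩ {d1, d2, d4, d6, d8, d10, d11, d12, d13, d15} = {d2, d4, d6, d10, d11, d12, d15}
… ∩ ⟦beside d7⟧ = {d2, d4, d6, d10, d11, d12, d15} ∩ {d1, d2, d4, d6, d7, d8, d9, d10, d12} = {d2, d4, d6, d10, d12}
… ∩ ⟦Dutch⟧ = {d2, d4, d6, d10, d12} ∩ {d1, d2, d3, d4, d5, d6, d7, d9, d10, d12, d14} = {d2, d4, d6, d10, d12}
… ∩ ⟦foreign⟧ = {d2, d4, d6, d10, d12} ∩ {d1, d3, d4, d5, d7, d12, d13, d14, d15} = {d4, d12}
⟦Dutch foreign player who slept beside d7⟧ = {d4, d12}, so the cardinality is 2.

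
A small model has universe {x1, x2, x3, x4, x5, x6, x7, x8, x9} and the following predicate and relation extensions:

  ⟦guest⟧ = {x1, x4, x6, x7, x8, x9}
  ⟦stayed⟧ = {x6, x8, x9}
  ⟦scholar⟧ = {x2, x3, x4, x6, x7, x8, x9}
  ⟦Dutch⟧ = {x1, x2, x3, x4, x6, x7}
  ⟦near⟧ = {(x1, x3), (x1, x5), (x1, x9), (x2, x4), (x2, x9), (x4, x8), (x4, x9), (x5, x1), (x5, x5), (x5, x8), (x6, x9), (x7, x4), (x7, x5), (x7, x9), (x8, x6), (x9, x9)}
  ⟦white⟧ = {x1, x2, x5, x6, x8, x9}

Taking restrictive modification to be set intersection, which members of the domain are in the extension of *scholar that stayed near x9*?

⟦that stayed⟧ = ⟦stayed⟧ = {x6, x8, x9}
⟦near x9⟧ = {x : ⟨x, x9⟩ ∈ ⟦near⟧} = {x1, x2, x4, x6, x7, x9}
⟦scholar⟧ = {x2, x3, x4, x6, x7, x8, x9}
… ∩ ⟦that stayed⟧ = {x2, x3, x4, x6, x7, x8, x9} ∩ {x6, x8, x9} = {x6, x8, x9}
… ∩ ⟦near x9⟧ = {x6, x8, x9} ∩ {x1, x2, x4, x6, x7, x9} = {x6, x9}
So ⟦scholar that stayed near x9⟧ = {x6, x9}.

{x6, x9}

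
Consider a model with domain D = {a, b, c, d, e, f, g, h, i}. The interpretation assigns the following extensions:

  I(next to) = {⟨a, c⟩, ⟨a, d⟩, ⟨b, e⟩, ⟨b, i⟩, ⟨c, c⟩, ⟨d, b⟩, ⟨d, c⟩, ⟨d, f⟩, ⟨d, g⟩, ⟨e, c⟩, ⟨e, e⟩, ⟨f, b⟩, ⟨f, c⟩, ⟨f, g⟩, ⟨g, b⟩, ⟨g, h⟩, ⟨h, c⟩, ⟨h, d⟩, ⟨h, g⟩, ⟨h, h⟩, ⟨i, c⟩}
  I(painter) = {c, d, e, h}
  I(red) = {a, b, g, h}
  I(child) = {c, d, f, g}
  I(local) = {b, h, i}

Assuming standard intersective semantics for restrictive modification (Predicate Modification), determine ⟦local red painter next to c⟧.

⟦next to c⟧ = {x : ⟨x, c⟩ ∈ ⟦next to⟧} = {a, c, d, e, f, h, i}
⟦painter⟧ = {c, d, e, h}
… ∩ ⟦next to c⟧ = {c, d, e, h} ∩ {a, c, d, e, f, h, i} = {c, d, e, h}
… ∩ ⟦local⟧ = {c, d, e, h} ∩ {b, h, i} = {h}
… ∩ ⟦red⟧ = {h} ∩ {a, b, g, h} = {h}
So ⟦local red painter next to c⟧ = {h}.

{h}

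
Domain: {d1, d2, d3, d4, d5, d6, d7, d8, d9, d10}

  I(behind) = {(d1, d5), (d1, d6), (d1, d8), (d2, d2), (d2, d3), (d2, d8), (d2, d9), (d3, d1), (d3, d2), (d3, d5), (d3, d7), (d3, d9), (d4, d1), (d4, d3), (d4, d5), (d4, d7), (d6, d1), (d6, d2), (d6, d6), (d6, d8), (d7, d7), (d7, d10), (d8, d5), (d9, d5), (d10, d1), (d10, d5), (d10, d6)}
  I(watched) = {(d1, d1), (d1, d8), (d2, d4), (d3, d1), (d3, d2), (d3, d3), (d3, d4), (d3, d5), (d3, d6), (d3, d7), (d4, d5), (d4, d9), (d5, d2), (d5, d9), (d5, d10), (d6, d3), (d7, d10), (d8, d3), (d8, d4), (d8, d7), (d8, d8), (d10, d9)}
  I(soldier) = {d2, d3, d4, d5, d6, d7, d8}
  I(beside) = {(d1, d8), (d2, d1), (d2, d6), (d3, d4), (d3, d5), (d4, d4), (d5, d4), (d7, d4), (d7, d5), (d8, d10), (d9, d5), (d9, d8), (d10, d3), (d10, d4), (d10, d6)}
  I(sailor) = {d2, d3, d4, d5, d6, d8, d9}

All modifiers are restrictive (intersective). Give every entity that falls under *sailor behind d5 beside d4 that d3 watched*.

⟦behind d5⟧ = {x : ⟨x, d5⟩ ∈ ⟦behind⟧} = {d1, d3, d4, d8, d9, d10}
⟦beside d4⟧ = {x : ⟨x, d4⟩ ∈ ⟦beside⟧} = {d3, d4, d5, d7, d10}
⟦that d3 watched⟧ = {x : ⟨d3, x⟩ ∈ ⟦watched⟧} = {d1, d2, d3, d4, d5, d6, d7}
⟦sailor⟧ = {d2, d3, d4, d5, d6, d8, d9}
… ∩ ⟦behind d5⟧ = {d2, d3, d4, d5, d6, d8, d9} ∩ {d1, d3, d4, d8, d9, d10} = {d3, d4, d8, d9}
… ∩ ⟦beside d4⟧ = {d3, d4, d8, d9} ∩ {d3, d4, d5, d7, d10} = {d3, d4}
… ∩ ⟦that d3 watched⟧ = {d3, d4} ∩ {d1, d2, d3, d4, d5, d6, d7} = {d3, d4}
So ⟦sailor behind d5 beside d4 that d3 watched⟧ = {d3, d4}.

{d3, d4}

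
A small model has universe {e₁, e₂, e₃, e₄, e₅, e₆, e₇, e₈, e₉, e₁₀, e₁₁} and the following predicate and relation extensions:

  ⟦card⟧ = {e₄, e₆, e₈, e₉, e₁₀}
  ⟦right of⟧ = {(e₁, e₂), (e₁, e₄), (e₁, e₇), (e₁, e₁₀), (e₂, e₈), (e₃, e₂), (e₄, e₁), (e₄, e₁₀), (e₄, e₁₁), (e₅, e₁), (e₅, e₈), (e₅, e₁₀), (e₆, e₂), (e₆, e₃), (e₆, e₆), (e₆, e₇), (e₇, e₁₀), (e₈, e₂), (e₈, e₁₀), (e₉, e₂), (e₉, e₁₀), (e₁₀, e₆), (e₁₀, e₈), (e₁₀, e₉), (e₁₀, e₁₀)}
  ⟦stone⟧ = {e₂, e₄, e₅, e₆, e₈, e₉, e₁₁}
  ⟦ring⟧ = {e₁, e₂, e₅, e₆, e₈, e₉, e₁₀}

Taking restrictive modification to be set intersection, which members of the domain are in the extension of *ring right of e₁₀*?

⟦right of e₁₀⟧ = {x : ⟨x, e₁₀⟩ ∈ ⟦right of⟧} = {e₁, e₄, e₅, e₇, e₈, e₉, e₁₀}
⟦ring⟧ = {e₁, e₂, e₅, e₆, e₈, e₉, e₁₀}
… ∩ ⟦right of e₁₀⟧ = {e₁, e₂, e₅, e₆, e₈, e₉, e₁₀} ∩ {e₁, e₄, e₅, e₇, e₈, e₉, e₁₀} = {e₁, e₅, e₈, e₉, e₁₀}
So ⟦ring right of e₁₀⟧ = {e₁, e₅, e₈, e₉, e₁₀}.

{e₁, e₅, e₈, e₉, e₁₀}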